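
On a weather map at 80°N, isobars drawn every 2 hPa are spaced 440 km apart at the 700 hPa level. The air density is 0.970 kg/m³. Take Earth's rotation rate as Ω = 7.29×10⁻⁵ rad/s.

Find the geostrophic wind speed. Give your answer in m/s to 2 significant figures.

Coriolis parameter at 80°N:
f = 2Ω sin φ = 2 × 7.29×10⁻⁵ × sin 80° = 1.44×10⁻⁴ s⁻¹
Pressure gradient: |∂P/∂n| = 200 Pa / 440000 m = 4.55×10⁻⁴ Pa/m
Geostrophic balance (pressure-gradient force = Coriolis force):
V_g = (1/(fρ)) |∂P/∂n| = 4.55×10⁻⁴ / (1.44×10⁻⁴ × 0.970) = 3.26 m/s

3.3 m/s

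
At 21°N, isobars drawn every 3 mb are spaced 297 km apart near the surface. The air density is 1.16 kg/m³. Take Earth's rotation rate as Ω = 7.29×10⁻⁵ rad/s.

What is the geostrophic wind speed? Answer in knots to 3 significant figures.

32.4 knots

Coriolis parameter at 21°N:
f = 2Ω sin φ = 2 × 7.29×10⁻⁵ × sin 21° = 5.23×10⁻⁵ s⁻¹
Pressure gradient: |∂P/∂n| = 300 Pa / 297000 m = 1.01×10⁻³ Pa/m
Geostrophic balance (pressure-gradient force = Coriolis force):
V_g = (1/(fρ)) |∂P/∂n| = 1.01×10⁻³ / (5.23×10⁻⁵ × 1.16) = 16.7 m/s
Converting: 16.7 m/s × 1.944 = 32.4 knots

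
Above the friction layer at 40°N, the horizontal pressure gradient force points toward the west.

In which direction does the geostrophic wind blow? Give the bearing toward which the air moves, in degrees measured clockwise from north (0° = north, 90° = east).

The pressure-gradient force points toward the west (bearing 270°).
Geostrophic balance: in the Northern Hemisphere the Coriolis force deflects motion to the right, so the geostrophic wind blows 90° to the right of the pressure-gradient force (low pressure on the left).
Rotating 270° by 90° clockwise gives 000° — the wind blows toward the north.

000°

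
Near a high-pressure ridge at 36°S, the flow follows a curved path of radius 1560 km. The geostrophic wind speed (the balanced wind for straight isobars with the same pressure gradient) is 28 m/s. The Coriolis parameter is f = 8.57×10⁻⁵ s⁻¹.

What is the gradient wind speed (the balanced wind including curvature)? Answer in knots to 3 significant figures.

Around a high, pressure-gradient force acts outward with centrifugal, so Coriolis balances both:
fV = (1/ρ)|∂P/∂n| + V²/R  →  V² − fR·V + fR·V_g = 0
With fR = 8.57×10⁻⁵ × 1560×10³ m = 134 m/s:
V = [fR − √((fR)² − 4 fR V_g)]/2 = [134 − √(134² − 4×134×28)]/2 = 39.9 m/s
Supergeostrophic (V > V_g = 28 m/s), as expected around a high.
Converting: 39.9 m/s × 1.944 = 77.6 knots

77.6 knots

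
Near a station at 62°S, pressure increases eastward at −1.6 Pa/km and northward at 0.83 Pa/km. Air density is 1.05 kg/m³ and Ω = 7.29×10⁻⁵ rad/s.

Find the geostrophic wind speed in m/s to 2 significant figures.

13 m/s

Coriolis parameter at 62°S:
f = 2Ω sin φ = 2 × 7.29×10⁻⁵ × sin 62° = 1.29×10⁻⁴ s⁻¹
In the Southern Hemisphere f is negative: f = −1.29×10⁻⁴ s⁻¹.
Component geostrophic relations (x east, y north):
u_g = −(1/(fρ)) ∂P/∂y,  v_g = (1/(fρ)) ∂P/∂x
u_g = −(0.83×10⁻³)/(−1.29×10⁻⁴ × 1.05) = 6.14 m/s;  v_g = (−1.6×10⁻³)/(−1.29×10⁻⁴ × 1.05) = 11.8 m/s
|V_g| = √(u_g² + v_g²) = 13.3 m/s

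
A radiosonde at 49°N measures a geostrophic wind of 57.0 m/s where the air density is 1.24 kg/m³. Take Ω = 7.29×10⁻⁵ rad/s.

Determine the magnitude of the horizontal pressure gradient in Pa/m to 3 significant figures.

Coriolis parameter at 49°N:
f = 2Ω sin φ = 2 × 7.29×10⁻⁵ × sin 49° = 1.10×10⁻⁴ s⁻¹
Geostrophic balance rearranged: |∂P/∂n| = f ρ V_g
|∂P/∂n| = 1.10×10⁻⁴ × 1.24 × 57.0 = 7.78×10⁻³ Pa/m

7.78×10⁻³ Pa/m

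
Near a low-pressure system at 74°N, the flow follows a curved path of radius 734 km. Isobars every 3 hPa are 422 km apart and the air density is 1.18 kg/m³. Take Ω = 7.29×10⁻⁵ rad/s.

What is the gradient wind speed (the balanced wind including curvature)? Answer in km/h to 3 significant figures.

Coriolis parameter at 74°N:
f = 2Ω sin φ = 2 × 7.29×10⁻⁵ × sin 74° = 1.40×10⁻⁴ s⁻¹
Pressure gradient: |∂P/∂n| = 300 Pa / 422000 m = 7.11×10⁻⁴ Pa/m
Geostrophic speed: V_g = |∂P/∂n|/(fρ) = 7.11×10⁻⁴/(1.40×10⁻⁴ × 1.18) = 4.30 m/s
Around a low, centrifugal force acts outward with Coriolis, so pressure-gradient force balances both:
(1/ρ)|∂P/∂n| = fV + V²/R  →  V² + fR·V − fR·V_g = 0
With fR = 1.40×10⁻⁴ × 734×10³ m = 103 m/s:
V = [−fR + √((fR)² + 4 fR V_g)]/2 = [−103 + √(103² + 4×103×4.3)]/2 = 4.13 m/s
Subgeostrophic (V < V_g = 4.3 m/s), as expected around a low.
Converting: 4.13 m/s × 3.6 = 14.9 km/h

14.9 km/h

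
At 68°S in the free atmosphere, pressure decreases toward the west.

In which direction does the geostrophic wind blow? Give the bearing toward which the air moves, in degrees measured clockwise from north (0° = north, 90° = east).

The pressure-gradient force points toward the west (bearing 270°).
Geostrophic balance: in the Southern Hemisphere the Coriolis force deflects motion to the left, so the geostrophic wind blows 90° to the left of the pressure-gradient force (low pressure on the right).
Rotating 270° by 90° counterclockwise gives 180° — the wind blows toward the south.

180°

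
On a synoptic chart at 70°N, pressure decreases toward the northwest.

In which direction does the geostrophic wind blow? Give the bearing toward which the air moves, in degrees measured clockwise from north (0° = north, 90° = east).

The pressure-gradient force points toward the northwest (bearing 315°).
Geostrophic balance: in the Northern Hemisphere the Coriolis force deflects motion to the right, so the geostrophic wind blows 90° to the right of the pressure-gradient force (low pressure on the left).
Rotating 315° by 90° clockwise gives 045° — the wind blows toward the northeast.

045°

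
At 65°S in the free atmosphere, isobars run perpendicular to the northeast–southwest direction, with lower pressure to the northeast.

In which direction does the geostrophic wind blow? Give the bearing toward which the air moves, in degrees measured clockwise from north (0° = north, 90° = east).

The pressure-gradient force points toward the northeast (bearing 045°).
Geostrophic balance: in the Southern Hemisphere the Coriolis force deflects motion to the left, so the geostrophic wind blows 90° to the left of the pressure-gradient force (low pressure on the right).
Rotating 045° by 90° counterclockwise gives 315° — the wind blows toward the northwest.

315°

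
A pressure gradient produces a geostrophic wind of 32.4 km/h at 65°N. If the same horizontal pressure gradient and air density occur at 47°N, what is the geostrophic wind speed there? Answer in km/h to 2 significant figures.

40 km/h

With the same pressure gradient and density, V_g ∝ 1/f ∝ 1/sin φ.
V₂ = V₁ · sin φ₁ / sin φ₂ = 32.4 × sin 65° / sin 47°
V₂ = 32.4 × 0.9063/0.7314 = 40 km/h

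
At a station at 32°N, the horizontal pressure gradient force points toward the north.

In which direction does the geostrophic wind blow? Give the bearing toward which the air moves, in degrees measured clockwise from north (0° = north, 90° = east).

090°

The pressure-gradient force points toward the north (bearing 000°).
Geostrophic balance: in the Northern Hemisphere the Coriolis force deflects motion to the right, so the geostrophic wind blows 90° to the right of the pressure-gradient force (low pressure on the left).
Rotating 000° by 90° clockwise gives 090° — the wind blows toward the east.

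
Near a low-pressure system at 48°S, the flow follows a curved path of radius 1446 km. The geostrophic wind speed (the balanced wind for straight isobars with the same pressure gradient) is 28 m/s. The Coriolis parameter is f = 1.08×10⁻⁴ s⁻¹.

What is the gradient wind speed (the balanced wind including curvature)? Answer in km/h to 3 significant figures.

Around a low, centrifugal force acts outward with Coriolis, so pressure-gradient force balances both:
(1/ρ)|∂P/∂n| = fV + V²/R  →  V² + fR·V − fR·V_g = 0
With fR = 1.08×10⁻⁴ × 1446×10³ m = 156 m/s:
V = [−fR + √((fR)² + 4 fR V_g)]/2 = [−156 + √(156² + 4×156×28)]/2 = 24.2 m/s
Subgeostrophic (V < V_g = 28 m/s), as expected around a low.
Converting: 24.2 m/s × 3.6 = 87.3 km/h

87.3 km/h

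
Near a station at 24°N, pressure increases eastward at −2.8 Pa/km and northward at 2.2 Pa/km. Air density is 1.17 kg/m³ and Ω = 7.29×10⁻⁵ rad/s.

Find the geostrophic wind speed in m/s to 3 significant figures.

51.3 m/s

Coriolis parameter at 24°N:
f = 2Ω sin φ = 2 × 7.29×10⁻⁵ × sin 24° = 5.93×10⁻⁵ s⁻¹
Component geostrophic relations (x east, y north):
u_g = −(1/(fρ)) ∂P/∂y,  v_g = (1/(fρ)) ∂P/∂x
u_g = −(2.2×10⁻³)/(5.93×10⁻⁵ × 1.17) = −31.7 m/s;  v_g = (−2.8×10⁻³)/(5.93×10⁻⁵ × 1.17) = −40.4 m/s
|V_g| = √(u_g² + v_g²) = 51.3 m/s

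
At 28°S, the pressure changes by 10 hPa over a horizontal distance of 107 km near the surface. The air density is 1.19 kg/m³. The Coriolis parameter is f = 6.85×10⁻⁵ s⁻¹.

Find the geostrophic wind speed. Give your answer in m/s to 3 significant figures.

Pressure gradient: |∂P/∂n| = 1000 Pa / 107000 m = 9.35×10⁻³ Pa/m
Geostrophic balance (pressure-gradient force = Coriolis force):
V_g = (1/(fρ)) |∂P/∂n| = 9.35×10⁻³ / (6.85×10⁻⁵ × 1.19) = 115 m/s

115 m/s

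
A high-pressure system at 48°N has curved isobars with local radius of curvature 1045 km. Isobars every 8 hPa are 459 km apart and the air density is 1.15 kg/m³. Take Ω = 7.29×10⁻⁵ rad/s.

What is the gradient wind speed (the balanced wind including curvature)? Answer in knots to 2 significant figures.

Coriolis parameter at 48°N:
f = 2Ω sin φ = 2 × 7.29×10⁻⁵ × sin 48° = 1.08×10⁻⁴ s⁻¹
Pressure gradient: |∂P/∂n| = 800 Pa / 459000 m = 1.74×10⁻³ Pa/m
Geostrophic speed: V_g = |∂P/∂n|/(fρ) = 1.74×10⁻³/(1.08×10⁻⁴ × 1.15) = 14.0 m/s
Around a high, pressure-gradient force acts outward with centrifugal, so Coriolis balances both:
fV = (1/ρ)|∂P/∂n| + V²/R  →  V² − fR·V + fR·V_g = 0
With fR = 1.08×10⁻⁴ × 1045×10³ m = 113 m/s:
V = [fR − √((fR)² − 4 fR V_g)]/2 = [113 − √(113² − 4×113×14)]/2 = 16.3 m/s
Supergeostrophic (V > V_g = 14 m/s), as expected around a high.
Converting: 16.3 m/s × 1.944 = 32 knots

32 knots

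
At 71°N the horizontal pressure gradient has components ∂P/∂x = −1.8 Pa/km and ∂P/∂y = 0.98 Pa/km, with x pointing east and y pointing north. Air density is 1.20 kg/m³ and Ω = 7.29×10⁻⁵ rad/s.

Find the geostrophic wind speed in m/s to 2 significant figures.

12 m/s

Coriolis parameter at 71°N:
f = 2Ω sin φ = 2 × 7.29×10⁻⁵ × sin 71° = 1.38×10⁻⁴ s⁻¹
Component geostrophic relations (x east, y north):
u_g = −(1/(fρ)) ∂P/∂y,  v_g = (1/(fρ)) ∂P/∂x
u_g = −(0.98×10⁻³)/(1.38×10⁻⁴ × 1.20) = −5.92 m/s;  v_g = (−1.8×10⁻³)/(1.38×10⁻⁴ × 1.20) = −10.9 m/s
|V_g| = √(u_g² + v_g²) = 12.4 m/s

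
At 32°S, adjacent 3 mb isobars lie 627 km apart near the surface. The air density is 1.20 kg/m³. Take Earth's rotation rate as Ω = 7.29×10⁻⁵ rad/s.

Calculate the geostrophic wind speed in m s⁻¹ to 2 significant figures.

5.2 m s⁻¹

Coriolis parameter at 32°S:
f = 2Ω sin φ = 2 × 7.29×10⁻⁵ × sin 32° = 7.73×10⁻⁵ s⁻¹
Pressure gradient: |∂P/∂n| = 300 Pa / 627000 m = 4.78×10⁻⁴ Pa/m
Geostrophic balance (pressure-gradient force = Coriolis force):
V_g = (1/(fρ)) |∂P/∂n| = 4.78×10⁻⁴ / (7.73×10⁻⁵ × 1.20) = 5.16 m/s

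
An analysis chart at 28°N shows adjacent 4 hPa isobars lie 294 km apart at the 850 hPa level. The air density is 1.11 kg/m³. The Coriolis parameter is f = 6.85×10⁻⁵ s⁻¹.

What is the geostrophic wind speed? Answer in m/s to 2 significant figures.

18 m/s

Pressure gradient: |∂P/∂n| = 400 Pa / 294000 m = 1.36×10⁻³ Pa/m
Geostrophic balance (pressure-gradient force = Coriolis force):
V_g = (1/(fρ)) |∂P/∂n| = 1.36×10⁻³ / (6.85×10⁻⁵ × 1.11) = 17.9 m/s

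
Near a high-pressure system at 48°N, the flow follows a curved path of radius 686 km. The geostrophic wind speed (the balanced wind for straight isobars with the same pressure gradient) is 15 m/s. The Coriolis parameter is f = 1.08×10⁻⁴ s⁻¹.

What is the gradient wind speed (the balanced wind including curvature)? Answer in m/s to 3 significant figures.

20.9 m/s

Around a high, pressure-gradient force acts outward with centrifugal, so Coriolis balances both:
fV = (1/ρ)|∂P/∂n| + V²/R  →  V² − fR·V + fR·V_g = 0
With fR = 1.08×10⁻⁴ × 686×10³ m = 74.1 m/s:
V = [fR − √((fR)² − 4 fR V_g)]/2 = [74.1 − √(74.1² − 4×74.1×15)]/2 = 20.9 m/s
Supergeostrophic (V > V_g = 15 m/s), as expected around a high.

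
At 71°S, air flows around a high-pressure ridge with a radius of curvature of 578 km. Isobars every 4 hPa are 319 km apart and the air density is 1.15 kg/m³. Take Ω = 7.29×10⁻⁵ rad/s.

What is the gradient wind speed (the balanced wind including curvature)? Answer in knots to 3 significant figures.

Coriolis parameter at 71°S:
f = 2Ω sin φ = 2 × 7.29×10⁻⁵ × sin 71° = 1.38×10⁻⁴ s⁻¹
Pressure gradient: |∂P/∂n| = 400 Pa / 319000 m = 1.25×10⁻³ Pa/m
Geostrophic speed: V_g = |∂P/∂n|/(fρ) = 1.25×10⁻³/(1.38×10⁻⁴ × 1.15) = 7.91 m/s
Around a high, pressure-gradient force acts outward with centrifugal, so Coriolis balances both:
fV = (1/ρ)|∂P/∂n| + V²/R  →  V² − fR·V + fR·V_g = 0
With fR = 1.38×10⁻⁴ × 578×10³ m = 79.7 m/s:
V = [fR − √((fR)² − 4 fR V_g)]/2 = [79.7 − √(79.7² − 4×79.7×7.91)]/2 = 8.9 m/s
Supergeostrophic (V > V_g = 7.91 m/s), as expected around a high.
Converting: 8.9 m/s × 1.944 = 17.3 knots

17.3 knots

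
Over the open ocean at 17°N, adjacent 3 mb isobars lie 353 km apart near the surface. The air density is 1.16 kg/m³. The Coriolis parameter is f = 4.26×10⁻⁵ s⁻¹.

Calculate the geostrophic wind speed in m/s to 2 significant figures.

Pressure gradient: |∂P/∂n| = 300 Pa / 353000 m = 8.50×10⁻⁴ Pa/m
Geostrophic balance (pressure-gradient force = Coriolis force):
V_g = (1/(fρ)) |∂P/∂n| = 8.50×10⁻⁴ / (4.26×10⁻⁵ × 1.16) = 17.2 m/s

17 m/s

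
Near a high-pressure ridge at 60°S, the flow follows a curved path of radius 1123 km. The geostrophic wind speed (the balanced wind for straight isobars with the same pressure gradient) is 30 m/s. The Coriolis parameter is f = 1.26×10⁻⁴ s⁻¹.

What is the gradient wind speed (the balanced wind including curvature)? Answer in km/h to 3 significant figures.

Around a high, pressure-gradient force acts outward with centrifugal, so Coriolis balances both:
fV = (1/ρ)|∂P/∂n| + V²/R  →  V² − fR·V + fR·V_g = 0
With fR = 1.26×10⁻⁴ × 1123×10³ m = 141 m/s:
V = [fR − √((fR)² − 4 fR V_g)]/2 = [141 − √(141² − 4×141×30)]/2 = 43.2 m/s
Supergeostrophic (V > V_g = 30 m/s), as expected around a high.
Converting: 43.2 m/s × 3.6 = 155 km/h

155 km/h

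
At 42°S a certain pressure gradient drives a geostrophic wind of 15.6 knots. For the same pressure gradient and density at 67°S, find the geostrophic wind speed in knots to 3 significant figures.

With the same pressure gradient and density, V_g ∝ 1/f ∝ 1/sin φ.
V₂ = V₁ · sin φ₁ / sin φ₂ = 15.6 × sin 42° / sin 67°
V₂ = 15.6 × 0.6691/0.9205 = 11.3 knots

11.3 knots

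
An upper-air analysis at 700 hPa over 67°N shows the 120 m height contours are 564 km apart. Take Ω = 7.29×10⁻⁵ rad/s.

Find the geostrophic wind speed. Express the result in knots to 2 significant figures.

Coriolis parameter at 67°N:
f = 2Ω sin φ = 2 × 7.29×10⁻⁵ × sin 67° = 1.34×10⁻⁴ s⁻¹
Height gradient: |∂Z/∂n| = 120 m / 564000 m = 2.13×10⁻⁴
On a pressure surface, geostrophic balance gives V_g = (g/f)|∂Z/∂n|:
V_g = 9.81 × 2.13×10⁻⁴ / 1.34×10⁻⁴ = 15.6 m/s
Converting: 15.6 m/s × 1.944 = 30 knots

30 knots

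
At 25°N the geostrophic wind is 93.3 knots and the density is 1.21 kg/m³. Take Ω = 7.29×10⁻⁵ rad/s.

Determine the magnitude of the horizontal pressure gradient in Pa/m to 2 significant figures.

Coriolis parameter at 25°N:
f = 2Ω sin φ = 2 × 7.29×10⁻⁵ × sin 25° = 6.16×10⁻⁵ s⁻¹
Wind speed in SI: 93.3 knots = 48.0 m/s
Geostrophic balance rearranged: |∂P/∂n| = f ρ V_g
|∂P/∂n| = 6.16×10⁻⁵ × 1.21 × 48.0 = 3.58×10⁻³ Pa/m

3.6×10⁻³ Pa/m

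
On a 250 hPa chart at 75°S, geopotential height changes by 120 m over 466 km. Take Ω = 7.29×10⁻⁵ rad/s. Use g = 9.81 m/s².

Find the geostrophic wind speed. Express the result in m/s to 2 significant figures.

Coriolis parameter at 75°S:
f = 2Ω sin φ = 2 × 7.29×10⁻⁵ × sin 75° = 1.41×10⁻⁴ s⁻¹
Height gradient: |∂Z/∂n| = 120 m / 466000 m = 2.58×10⁻⁴
On a pressure surface, geostrophic balance gives V_g = (g/f)|∂Z/∂n|:
V_g = 9.81 × 2.58×10⁻⁴ / 1.41×10⁻⁴ = 17.9 m/s

18 m/s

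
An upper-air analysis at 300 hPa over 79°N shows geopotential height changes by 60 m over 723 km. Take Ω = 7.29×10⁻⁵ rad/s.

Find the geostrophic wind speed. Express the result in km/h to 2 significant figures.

20 km/h

Coriolis parameter at 79°N:
f = 2Ω sin φ = 2 × 7.29×10⁻⁵ × sin 79° = 1.43×10⁻⁴ s⁻¹
Height gradient: |∂Z/∂n| = 60 m / 723000 m = 8.30×10⁻⁵
On a pressure surface, geostrophic balance gives V_g = (g/f)|∂Z/∂n|:
V_g = 9.81 × 8.30×10⁻⁵ / 1.43×10⁻⁴ = 5.69 m/s
Converting: 5.69 m/s × 3.6 = 20 km/h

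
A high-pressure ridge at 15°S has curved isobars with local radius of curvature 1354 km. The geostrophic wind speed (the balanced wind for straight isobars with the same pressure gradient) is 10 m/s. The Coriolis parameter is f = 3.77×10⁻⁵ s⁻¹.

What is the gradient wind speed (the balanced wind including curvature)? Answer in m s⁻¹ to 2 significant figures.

Around a high, pressure-gradient force acts outward with centrifugal, so Coriolis balances both:
fV = (1/ρ)|∂P/∂n| + V²/R  →  V² − fR·V + fR·V_g = 0
With fR = 3.77×10⁻⁵ × 1354×10³ m = 51.0 m/s:
V = [fR − √((fR)² − 4 fR V_g)]/2 = [51.0 − √(51.0² − 4×51.0×10)]/2 = 13.7 m/s
Supergeostrophic (V > V_g = 10 m/s), as expected around a high.

14 m s⁻¹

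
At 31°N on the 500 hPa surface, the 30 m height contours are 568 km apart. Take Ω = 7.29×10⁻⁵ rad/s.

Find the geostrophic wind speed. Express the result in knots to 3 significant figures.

Coriolis parameter at 31°N:
f = 2Ω sin φ = 2 × 7.29×10⁻⁵ × sin 31° = 7.51×10⁻⁵ s⁻¹
Height gradient: |∂Z/∂n| = 30 m / 568000 m = 5.28×10⁻⁵
On a pressure surface, geostrophic balance gives V_g = (g/f)|∂Z/∂n|:
V_g = 9.81 × 5.28×10⁻⁵ / 7.51×10⁻⁵ = 6.90 m/s
Converting: 6.90 m/s × 1.944 = 13.4 knots

13.4 knots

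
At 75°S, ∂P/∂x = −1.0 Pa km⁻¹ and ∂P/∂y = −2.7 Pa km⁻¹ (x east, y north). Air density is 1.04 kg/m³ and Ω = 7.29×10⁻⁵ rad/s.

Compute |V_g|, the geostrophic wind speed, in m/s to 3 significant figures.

Coriolis parameter at 75°S:
f = 2Ω sin φ = 2 × 7.29×10⁻⁵ × sin 75° = 1.41×10⁻⁴ s⁻¹
In the Southern Hemisphere f is negative: f = −1.41×10⁻⁴ s⁻¹.
Component geostrophic relations (x east, y north):
u_g = −(1/(fρ)) ∂P/∂y,  v_g = (1/(fρ)) ∂P/∂x
u_g = −(−2.7×10⁻³)/(−1.41×10⁻⁴ × 1.04) = −18.4 m/s;  v_g = (−1.0×10⁻³)/(−1.41×10⁻⁴ × 1.04) = 6.83 m/s
|V_g| = √(u_g² + v_g²) = 19.7 m/s

19.7 m/s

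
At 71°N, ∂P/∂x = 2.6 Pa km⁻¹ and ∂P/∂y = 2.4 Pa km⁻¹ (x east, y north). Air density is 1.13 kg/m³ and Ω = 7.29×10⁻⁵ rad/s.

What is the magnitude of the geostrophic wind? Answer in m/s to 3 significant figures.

Coriolis parameter at 71°N:
f = 2Ω sin φ = 2 × 7.29×10⁻⁵ × sin 71° = 1.38×10⁻⁴ s⁻¹
Component geostrophic relations (x east, y north):
u_g = −(1/(fρ)) ∂P/∂y,  v_g = (1/(fρ)) ∂P/∂x
u_g = −(2.4×10⁻³)/(1.38×10⁻⁴ × 1.13) = −15.4 m/s;  v_g = (2.6×10⁻³)/(1.38×10⁻⁴ × 1.13) = 16.7 m/s
|V_g| = √(u_g² + v_g²) = 22.7 m/s

22.7 m/s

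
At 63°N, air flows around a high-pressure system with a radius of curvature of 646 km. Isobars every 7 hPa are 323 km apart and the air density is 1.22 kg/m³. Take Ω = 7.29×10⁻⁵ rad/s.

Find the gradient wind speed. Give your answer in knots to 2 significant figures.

33 knots

Coriolis parameter at 63°N:
f = 2Ω sin φ = 2 × 7.29×10⁻⁵ × sin 63° = 1.30×10⁻⁴ s⁻¹
Pressure gradient: |∂P/∂n| = 700 Pa / 323000 m = 2.17×10⁻³ Pa/m
Geostrophic speed: V_g = |∂P/∂n|/(fρ) = 2.17×10⁻³/(1.30×10⁻⁴ × 1.22) = 13.7 m/s
Around a high, pressure-gradient force acts outward with centrifugal, so Coriolis balances both:
fV = (1/ρ)|∂P/∂n| + V²/R  →  V² − fR·V + fR·V_g = 0
With fR = 1.30×10⁻⁴ × 646×10³ m = 83.9 m/s:
V = [fR − √((fR)² − 4 fR V_g)]/2 = [83.9 − √(83.9² − 4×83.9×13.7)]/2 = 17.2 m/s
Supergeostrophic (V > V_g = 13.7 m/s), as expected around a high.
Converting: 17.2 m/s × 1.944 = 33 knots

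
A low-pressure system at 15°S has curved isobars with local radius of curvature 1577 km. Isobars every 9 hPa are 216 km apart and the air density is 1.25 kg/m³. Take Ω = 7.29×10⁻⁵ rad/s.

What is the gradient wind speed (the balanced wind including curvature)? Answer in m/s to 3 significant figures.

Coriolis parameter at 15°S:
f = 2Ω sin φ = 2 × 7.29×10⁻⁵ × sin 15° = 3.77×10⁻⁵ s⁻¹
Pressure gradient: |∂P/∂n| = 900 Pa / 216000 m = 4.17×10⁻³ Pa/m
Geostrophic speed: V_g = |∂P/∂n|/(fρ) = 4.17×10⁻³/(3.77×10⁻⁵ × 1.25) = 88.3 m/s
Around a low, centrifugal force acts outward with Coriolis, so pressure-gradient force balances both:
(1/ρ)|∂P/∂n| = fV + V²/R  →  V² + fR·V − fR·V_g = 0
With fR = 3.77×10⁻⁵ × 1577×10³ m = 59.5 m/s:
V = [−fR + √((fR)² + 4 fR V_g)]/2 = [−59.5 + √(59.5² + 4×59.5×88.3)]/2 = 48.6 m/s
Subgeostrophic (V < V_g = 88.3 m/s), as expected around a low.

48.6 m/s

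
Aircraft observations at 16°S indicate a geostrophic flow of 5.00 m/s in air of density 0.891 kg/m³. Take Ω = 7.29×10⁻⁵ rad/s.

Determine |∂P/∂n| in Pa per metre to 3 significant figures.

1.79×10⁻⁴ Pa/m

Coriolis parameter at 16°S:
f = 2Ω sin φ = 2 × 7.29×10⁻⁵ × sin 16° = 4.02×10⁻⁵ s⁻¹
Geostrophic balance rearranged: |∂P/∂n| = f ρ V_g
|∂P/∂n| = 4.02×10⁻⁵ × 0.891 × 5.00 = 1.79×10⁻⁴ Pa/m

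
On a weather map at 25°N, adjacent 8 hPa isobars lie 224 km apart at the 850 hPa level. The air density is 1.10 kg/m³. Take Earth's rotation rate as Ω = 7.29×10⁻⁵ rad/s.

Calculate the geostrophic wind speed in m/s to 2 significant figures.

Coriolis parameter at 25°N:
f = 2Ω sin φ = 2 × 7.29×10⁻⁵ × sin 25° = 6.16×10⁻⁵ s⁻¹
Pressure gradient: |∂P/∂n| = 800 Pa / 224000 m = 3.57×10⁻³ Pa/m
Geostrophic balance (pressure-gradient force = Coriolis force):
V_g = (1/(fρ)) |∂P/∂n| = 3.57×10⁻³ / (6.16×10⁻⁵ × 1.10) = 52.7 m/s

53 m/s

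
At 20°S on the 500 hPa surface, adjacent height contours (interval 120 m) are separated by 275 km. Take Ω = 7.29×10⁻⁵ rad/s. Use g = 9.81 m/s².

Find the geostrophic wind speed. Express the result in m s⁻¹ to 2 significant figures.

86 m s⁻¹

Coriolis parameter at 20°S:
f = 2Ω sin φ = 2 × 7.29×10⁻⁵ × sin 20° = 4.99×10⁻⁵ s⁻¹
Height gradient: |∂Z/∂n| = 120 m / 275000 m = 4.36×10⁻⁴
On a pressure surface, geostrophic balance gives V_g = (g/f)|∂Z/∂n|:
V_g = 9.81 × 4.36×10⁻⁴ / 4.99×10⁻⁵ = 85.8 m/s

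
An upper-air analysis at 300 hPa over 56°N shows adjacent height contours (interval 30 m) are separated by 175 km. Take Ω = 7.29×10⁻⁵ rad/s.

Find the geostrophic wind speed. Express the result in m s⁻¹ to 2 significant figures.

Coriolis parameter at 56°N:
f = 2Ω sin φ = 2 × 7.29×10⁻⁵ × sin 56° = 1.21×10⁻⁴ s⁻¹
Height gradient: |∂Z/∂n| = 30 m / 175000 m = 1.71×10⁻⁴
On a pressure surface, geostrophic balance gives V_g = (g/f)|∂Z/∂n|:
V_g = 9.81 × 1.71×10⁻⁴ / 1.21×10⁻⁴ = 13.9 m/s

14 m s⁻¹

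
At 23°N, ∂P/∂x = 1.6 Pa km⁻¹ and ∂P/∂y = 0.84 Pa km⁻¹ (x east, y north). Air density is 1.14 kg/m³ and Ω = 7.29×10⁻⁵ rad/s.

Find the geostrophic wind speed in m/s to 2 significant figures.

28 m/s

Coriolis parameter at 23°N:
f = 2Ω sin φ = 2 × 7.29×10⁻⁵ × sin 23° = 5.70×10⁻⁵ s⁻¹
Component geostrophic relations (x east, y north):
u_g = −(1/(fρ)) ∂P/∂y,  v_g = (1/(fρ)) ∂P/∂x
u_g = −(0.84×10⁻³)/(5.70×10⁻⁵ × 1.14) = −12.9 m/s;  v_g = (1.6×10⁻³)/(5.70×10⁻⁵ × 1.14) = 24.6 m/s
|V_g| = √(u_g² + v_g²) = 27.8 m/s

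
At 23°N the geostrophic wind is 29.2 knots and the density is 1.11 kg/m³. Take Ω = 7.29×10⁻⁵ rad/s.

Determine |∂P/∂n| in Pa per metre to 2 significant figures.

9.5×10⁻⁴ Pa/m

Coriolis parameter at 23°N:
f = 2Ω sin φ = 2 × 7.29×10⁻⁵ × sin 23° = 5.70×10⁻⁵ s⁻¹
Wind speed in SI: 29.2 knots = 15.0 m/s
Geostrophic balance rearranged: |∂P/∂n| = f ρ V_g
|∂P/∂n| = 5.70×10⁻⁵ × 1.11 × 15.0 = 9.50×10⁻⁴ Pa/m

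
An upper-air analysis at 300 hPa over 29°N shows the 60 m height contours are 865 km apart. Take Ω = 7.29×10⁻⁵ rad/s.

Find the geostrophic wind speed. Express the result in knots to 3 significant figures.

18.7 knots

Coriolis parameter at 29°N:
f = 2Ω sin φ = 2 × 7.29×10⁻⁵ × sin 29° = 7.07×10⁻⁵ s⁻¹
Height gradient: |∂Z/∂n| = 60 m / 865000 m = 6.94×10⁻⁵
On a pressure surface, geostrophic balance gives V_g = (g/f)|∂Z/∂n|:
V_g = 9.81 × 6.94×10⁻⁵ / 7.07×10⁻⁵ = 9.63 m/s
Converting: 9.63 m/s × 1.944 = 18.7 knots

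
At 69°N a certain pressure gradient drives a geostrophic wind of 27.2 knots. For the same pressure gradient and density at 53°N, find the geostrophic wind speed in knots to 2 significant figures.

With the same pressure gradient and density, V_g ∝ 1/f ∝ 1/sin φ.
V₂ = V₁ · sin φ₁ / sin φ₂ = 27.2 × sin 69° / sin 53°
V₂ = 27.2 × 0.9336/0.7986 = 32 knots

32 knots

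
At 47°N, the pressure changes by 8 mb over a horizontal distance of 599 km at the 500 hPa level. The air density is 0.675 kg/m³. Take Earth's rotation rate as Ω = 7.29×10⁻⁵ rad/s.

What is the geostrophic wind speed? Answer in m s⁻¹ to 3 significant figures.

18.6 m s⁻¹

Coriolis parameter at 47°N:
f = 2Ω sin φ = 2 × 7.29×10⁻⁵ × sin 47° = 1.07×10⁻⁴ s⁻¹
Pressure gradient: |∂P/∂n| = 800 Pa / 599000 m = 1.34×10⁻³ Pa/m
Geostrophic balance (pressure-gradient force = Coriolis force):
V_g = (1/(fρ)) |∂P/∂n| = 1.34×10⁻³ / (1.07×10⁻⁴ × 0.675) = 18.6 m/s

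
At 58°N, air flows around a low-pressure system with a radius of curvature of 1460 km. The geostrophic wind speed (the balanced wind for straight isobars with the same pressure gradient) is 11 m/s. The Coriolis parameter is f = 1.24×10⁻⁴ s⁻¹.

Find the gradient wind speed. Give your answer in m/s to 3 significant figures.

10.4 m/s

Around a low, centrifugal force acts outward with Coriolis, so pressure-gradient force balances both:
(1/ρ)|∂P/∂n| = fV + V²/R  →  V² + fR·V − fR·V_g = 0
With fR = 1.24×10⁻⁴ × 1460×10³ m = 181 m/s:
V = [−fR + √((fR)² + 4 fR V_g)]/2 = [−181 + √(181² + 4×181×11)]/2 = 10.4 m/s
Subgeostrophic (V < V_g = 11 m/s), as expected around a low.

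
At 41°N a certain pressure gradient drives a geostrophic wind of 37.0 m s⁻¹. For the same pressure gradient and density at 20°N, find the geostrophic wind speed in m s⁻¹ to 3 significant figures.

71.0 m s⁻¹

With the same pressure gradient and density, V_g ∝ 1/f ∝ 1/sin φ.
V₂ = V₁ · sin φ₁ / sin φ₂ = 37.0 × sin 41° / sin 20°
V₂ = 37.0 × 0.6561/0.3420 = 71.0 m s⁻¹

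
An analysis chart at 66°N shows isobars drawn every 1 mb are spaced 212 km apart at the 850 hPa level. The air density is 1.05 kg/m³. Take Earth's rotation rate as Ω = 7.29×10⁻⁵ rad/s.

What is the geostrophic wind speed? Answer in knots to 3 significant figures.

6.56 knots

Coriolis parameter at 66°N:
f = 2Ω sin φ = 2 × 7.29×10⁻⁵ × sin 66° = 1.33×10⁻⁴ s⁻¹
Pressure gradient: |∂P/∂n| = 100 Pa / 212000 m = 4.72×10⁻⁴ Pa/m
Geostrophic balance (pressure-gradient force = Coriolis force):
V_g = (1/(fρ)) |∂P/∂n| = 4.72×10⁻⁴ / (1.33×10⁻⁴ × 1.05) = 3.37 m/s
Converting: 3.37 m/s × 1.944 = 6.56 knots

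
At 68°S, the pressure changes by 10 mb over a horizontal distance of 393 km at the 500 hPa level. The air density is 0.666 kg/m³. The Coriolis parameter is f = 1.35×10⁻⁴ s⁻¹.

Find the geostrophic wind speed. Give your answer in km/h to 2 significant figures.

100 km/h

Pressure gradient: |∂P/∂n| = 1000 Pa / 393000 m = 2.54×10⁻³ Pa/m
Geostrophic balance (pressure-gradient force = Coriolis force):
V_g = (1/(fρ)) |∂P/∂n| = 2.54×10⁻³ / (1.35×10⁻⁴ × 0.666) = 28.3 m/s
Converting: 28.3 m/s × 3.6 = 100 km/h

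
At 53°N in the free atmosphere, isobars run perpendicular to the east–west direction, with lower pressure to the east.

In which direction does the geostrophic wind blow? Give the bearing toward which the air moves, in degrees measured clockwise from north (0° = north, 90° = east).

180°

The pressure-gradient force points toward the east (bearing 090°).
Geostrophic balance: in the Northern Hemisphere the Coriolis force deflects motion to the right, so the geostrophic wind blows 90° to the right of the pressure-gradient force (low pressure on the left).
Rotating 090° by 90° clockwise gives 180° — the wind blows toward the south.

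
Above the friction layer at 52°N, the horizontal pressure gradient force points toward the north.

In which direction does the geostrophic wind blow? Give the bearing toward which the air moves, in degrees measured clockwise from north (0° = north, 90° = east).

The pressure-gradient force points toward the north (bearing 000°).
Geostrophic balance: in the Northern Hemisphere the Coriolis force deflects motion to the right, so the geostrophic wind blows 90° to the right of the pressure-gradient force (low pressure on the left).
Rotating 000° by 90° clockwise gives 090° — the wind blows toward the east.

090°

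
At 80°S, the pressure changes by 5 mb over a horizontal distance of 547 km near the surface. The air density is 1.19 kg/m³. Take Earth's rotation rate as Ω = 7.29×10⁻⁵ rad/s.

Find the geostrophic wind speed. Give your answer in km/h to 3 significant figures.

Coriolis parameter at 80°S:
f = 2Ω sin φ = 2 × 7.29×10⁻⁵ × sin 80° = 1.44×10⁻⁴ s⁻¹
Pressure gradient: |∂P/∂n| = 500 Pa / 547000 m = 9.14×10⁻⁴ Pa/m
Geostrophic balance (pressure-gradient force = Coriolis force):
V_g = (1/(fρ)) |∂P/∂n| = 9.14×10⁻⁴ / (1.44×10⁻⁴ × 1.19) = 5.35 m/s
Converting: 5.35 m/s × 3.6 = 19.3 km/h

19.3 km/h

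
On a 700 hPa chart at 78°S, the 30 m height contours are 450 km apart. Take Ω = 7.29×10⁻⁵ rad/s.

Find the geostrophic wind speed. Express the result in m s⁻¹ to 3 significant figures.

4.59 m s⁻¹

Coriolis parameter at 78°S:
f = 2Ω sin φ = 2 × 7.29×10⁻⁵ × sin 78° = 1.43×10⁻⁴ s⁻¹
Height gradient: |∂Z/∂n| = 30 m / 450000 m = 6.67×10⁻⁵
On a pressure surface, geostrophic balance gives V_g = (g/f)|∂Z/∂n|:
V_g = 9.81 × 6.67×10⁻⁵ / 1.43×10⁻⁴ = 4.59 m/s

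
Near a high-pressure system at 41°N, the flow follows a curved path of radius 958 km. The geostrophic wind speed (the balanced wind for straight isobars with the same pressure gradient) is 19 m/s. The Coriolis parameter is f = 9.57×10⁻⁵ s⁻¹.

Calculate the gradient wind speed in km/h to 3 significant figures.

96.8 km/h

Around a high, pressure-gradient force acts outward with centrifugal, so Coriolis balances both:
fV = (1/ρ)|∂P/∂n| + V²/R  →  V² − fR·V + fR·V_g = 0
With fR = 9.57×10⁻⁵ × 958×10³ m = 91.7 m/s:
V = [fR − √((fR)² − 4 fR V_g)]/2 = [91.7 − √(91.7² − 4×91.7×19)]/2 = 26.9 m/s
Supergeostrophic (V > V_g = 19 m/s), as expected around a high.
Converting: 26.9 m/s × 3.6 = 96.8 km/h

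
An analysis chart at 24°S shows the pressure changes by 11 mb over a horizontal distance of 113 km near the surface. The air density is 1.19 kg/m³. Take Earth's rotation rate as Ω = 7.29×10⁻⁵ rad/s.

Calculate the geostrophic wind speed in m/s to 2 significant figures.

Coriolis parameter at 24°S:
f = 2Ω sin φ = 2 × 7.29×10⁻⁵ × sin 24° = 5.93×10⁻⁵ s⁻¹
Pressure gradient: |∂P/∂n| = 1100 Pa / 113000 m = 9.73×10⁻³ Pa/m
Geostrophic balance (pressure-gradient force = Coriolis force):
V_g = (1/(fρ)) |∂P/∂n| = 9.73×10⁻³ / (5.93×10⁻⁵ × 1.19) = 138 m/s

140 m/s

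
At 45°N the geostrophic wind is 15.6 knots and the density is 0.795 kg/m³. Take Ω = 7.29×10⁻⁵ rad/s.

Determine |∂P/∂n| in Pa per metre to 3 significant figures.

6.58×10⁻⁴ Pa/m

Coriolis parameter at 45°N:
f = 2Ω sin φ = 2 × 7.29×10⁻⁵ × sin 45° = 1.03×10⁻⁴ s⁻¹
Wind speed in SI: 15.6 knots = 8.03 m/s
Geostrophic balance rearranged: |∂P/∂n| = f ρ V_g
|∂P/∂n| = 1.03×10⁻⁴ × 0.795 × 8.03 = 6.58×10⁻⁴ Pa/m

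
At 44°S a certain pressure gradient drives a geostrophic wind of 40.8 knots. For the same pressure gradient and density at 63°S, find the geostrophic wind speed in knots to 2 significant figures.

32 knots

With the same pressure gradient and density, V_g ∝ 1/f ∝ 1/sin φ.
V₂ = V₁ · sin φ₁ / sin φ₂ = 40.8 × sin 44° / sin 63°
V₂ = 40.8 × 0.6947/0.8910 = 32 knots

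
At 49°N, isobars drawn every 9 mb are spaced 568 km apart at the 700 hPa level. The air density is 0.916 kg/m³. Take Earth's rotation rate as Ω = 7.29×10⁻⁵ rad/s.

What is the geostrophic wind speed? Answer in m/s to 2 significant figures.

16 m/s

Coriolis parameter at 49°N:
f = 2Ω sin φ = 2 × 7.29×10⁻⁵ × sin 49° = 1.10×10⁻⁴ s⁻¹
Pressure gradient: |∂P/∂n| = 900 Pa / 568000 m = 1.58×10⁻³ Pa/m
Geostrophic balance (pressure-gradient force = Coriolis force):
V_g = (1/(fρ)) |∂P/∂n| = 1.58×10⁻³ / (1.10×10⁻⁴ × 0.916) = 15.7 m/s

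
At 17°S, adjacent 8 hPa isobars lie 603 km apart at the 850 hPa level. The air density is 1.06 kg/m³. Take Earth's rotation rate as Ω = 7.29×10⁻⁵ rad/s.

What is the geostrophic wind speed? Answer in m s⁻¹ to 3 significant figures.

29.4 m s⁻¹

Coriolis parameter at 17°S:
f = 2Ω sin φ = 2 × 7.29×10⁻⁵ × sin 17° = 4.26×10⁻⁵ s⁻¹
Pressure gradient: |∂P/∂n| = 800 Pa / 603000 m = 1.33×10⁻³ Pa/m
Geostrophic balance (pressure-gradient force = Coriolis force):
V_g = (1/(fρ)) |∂P/∂n| = 1.33×10⁻³ / (4.26×10⁻⁵ × 1.06) = 29.4 m/s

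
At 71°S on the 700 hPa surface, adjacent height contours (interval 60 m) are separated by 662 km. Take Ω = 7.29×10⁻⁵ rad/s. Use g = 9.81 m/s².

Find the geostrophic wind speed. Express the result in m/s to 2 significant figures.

6.4 m/s

Coriolis parameter at 71°S:
f = 2Ω sin φ = 2 × 7.29×10⁻⁵ × sin 71° = 1.38×10⁻⁴ s⁻¹
Height gradient: |∂Z/∂n| = 60 m / 662000 m = 9.06×10⁻⁵
On a pressure surface, geostrophic balance gives V_g = (g/f)|∂Z/∂n|:
V_g = 9.81 × 9.06×10⁻⁵ / 1.38×10⁻⁴ = 6.45 m/s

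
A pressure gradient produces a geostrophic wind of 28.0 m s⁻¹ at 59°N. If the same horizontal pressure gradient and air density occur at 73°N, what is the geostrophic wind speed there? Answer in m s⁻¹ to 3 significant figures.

25.1 m s⁻¹

With the same pressure gradient and density, V_g ∝ 1/f ∝ 1/sin φ.
V₂ = V₁ · sin φ₁ / sin φ₂ = 28.0 × sin 59° / sin 73°
V₂ = 28.0 × 0.8572/0.9563 = 25.1 m s⁻¹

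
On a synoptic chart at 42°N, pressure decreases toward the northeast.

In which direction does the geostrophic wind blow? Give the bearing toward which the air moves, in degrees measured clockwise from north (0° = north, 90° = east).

135°

The pressure-gradient force points toward the northeast (bearing 045°).
Geostrophic balance: in the Northern Hemisphere the Coriolis force deflects motion to the right, so the geostrophic wind blows 90° to the right of the pressure-gradient force (low pressure on the left).
Rotating 045° by 90° clockwise gives 135° — the wind blows toward the southeast.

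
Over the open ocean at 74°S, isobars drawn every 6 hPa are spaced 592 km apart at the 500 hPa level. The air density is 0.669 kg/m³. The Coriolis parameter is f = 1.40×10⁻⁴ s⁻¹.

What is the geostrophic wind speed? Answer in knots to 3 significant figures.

21.0 knots

Pressure gradient: |∂P/∂n| = 600 Pa / 592000 m = 1.01×10⁻³ Pa/m
Geostrophic balance (pressure-gradient force = Coriolis force):
V_g = (1/(fρ)) |∂P/∂n| = 1.01×10⁻³ / (1.40×10⁻⁴ × 0.669) = 10.8 m/s
Converting: 10.8 m/s × 1.944 = 21.0 knots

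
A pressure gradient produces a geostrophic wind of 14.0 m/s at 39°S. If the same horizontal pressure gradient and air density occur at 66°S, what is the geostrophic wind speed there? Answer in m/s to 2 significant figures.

With the same pressure gradient and density, V_g ∝ 1/f ∝ 1/sin φ.
V₂ = V₁ · sin φ₁ / sin φ₂ = 14.0 × sin 39° / sin 66°
V₂ = 14.0 × 0.6293/0.9135 = 9.6 m/s

9.6 m/s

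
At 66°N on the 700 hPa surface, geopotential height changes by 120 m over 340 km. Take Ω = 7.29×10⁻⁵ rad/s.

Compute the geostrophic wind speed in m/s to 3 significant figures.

Coriolis parameter at 66°N:
f = 2Ω sin φ = 2 × 7.29×10⁻⁵ × sin 66° = 1.33×10⁻⁴ s⁻¹
Height gradient: |∂Z/∂n| = 120 m / 340000 m = 3.53×10⁻⁴
On a pressure surface, geostrophic balance gives V_g = (g/f)|∂Z/∂n|:
V_g = 9.81 × 3.53×10⁻⁴ / 1.33×10⁻⁴ = 26.0 m/s

26.0 m/s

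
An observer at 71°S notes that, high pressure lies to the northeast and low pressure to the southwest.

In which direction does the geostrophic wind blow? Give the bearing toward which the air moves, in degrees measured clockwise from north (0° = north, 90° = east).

135°

The pressure-gradient force points toward the southwest (bearing 225°).
Geostrophic balance: in the Southern Hemisphere the Coriolis force deflects motion to the left, so the geostrophic wind blows 90° to the left of the pressure-gradient force (low pressure on the right).
Rotating 225° by 90° counterclockwise gives 135° — the wind blows toward the southeast.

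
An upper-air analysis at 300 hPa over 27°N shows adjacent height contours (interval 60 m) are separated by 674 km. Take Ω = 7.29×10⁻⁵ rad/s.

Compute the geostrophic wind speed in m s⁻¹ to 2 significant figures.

13 m s⁻¹

Coriolis parameter at 27°N:
f = 2Ω sin φ = 2 × 7.29×10⁻⁵ × sin 27° = 6.62×10⁻⁵ s⁻¹
Height gradient: |∂Z/∂n| = 60 m / 674000 m = 8.90×10⁻⁵
On a pressure surface, geostrophic balance gives V_g = (g/f)|∂Z/∂n|:
V_g = 9.81 × 8.90×10⁻⁵ / 6.62×10⁻⁵ = 13.2 m/s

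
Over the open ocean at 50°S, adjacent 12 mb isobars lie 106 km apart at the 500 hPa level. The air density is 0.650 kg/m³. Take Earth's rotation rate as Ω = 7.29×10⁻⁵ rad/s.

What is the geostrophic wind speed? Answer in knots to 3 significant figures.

303 knots

Coriolis parameter at 50°S:
f = 2Ω sin φ = 2 × 7.29×10⁻⁵ × sin 50° = 1.12×10⁻⁴ s⁻¹
Pressure gradient: |∂P/∂n| = 1200 Pa / 106000 m = 1.13×10⁻² Pa/m
Geostrophic balance (pressure-gradient force = Coriolis force):
V_g = (1/(fρ)) |∂P/∂n| = 1.13×10⁻² / (1.12×10⁻⁴ × 0.650) = 156 m/s
Converting: 156 m/s × 1.944 = 303 knots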